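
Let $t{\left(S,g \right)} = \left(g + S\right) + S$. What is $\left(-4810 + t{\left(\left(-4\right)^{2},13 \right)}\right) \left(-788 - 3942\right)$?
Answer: $22538450$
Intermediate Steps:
$t{\left(S,g \right)} = g + 2 S$ ($t{\left(S,g \right)} = \left(S + g\right) + S = g + 2 S$)
$\left(-4810 + t{\left(\left(-4\right)^{2},13 \right)}\right) \left(-788 - 3942\right) = \left(-4810 + \left(13 + 2 \left(-4\right)^{2}\right)\right) \left(-788 - 3942\right) = \left(-4810 + \left(13 + 2 \cdot 16\right)\right) \left(-4730\right) = \left(-4810 + \left(13 + 32\right)\right) \left(-4730\right) = \left(-4810 + 45\right) \left(-4730\right) = \left(-4765\right) \left(-4730\right) = 22538450$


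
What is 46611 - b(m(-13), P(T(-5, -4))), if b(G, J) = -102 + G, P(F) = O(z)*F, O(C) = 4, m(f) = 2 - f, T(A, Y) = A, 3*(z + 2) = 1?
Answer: 46698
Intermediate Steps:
z = -5/3 (z = -2 + (⅓)*1 = -2 + ⅓ = -5/3 ≈ -1.6667)
P(F) = 4*F
46611 - b(m(-13), P(T(-5, -4))) = 46611 - (-102 + (2 - 1*(-13))) = 46611 - (-102 + (2 + 13)) = 46611 - (-102 + 15) = 46611 - 1*(-87) = 46611 + 87 = 46698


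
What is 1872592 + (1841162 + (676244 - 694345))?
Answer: 3695653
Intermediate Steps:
1872592 + (1841162 + (676244 - 694345)) = 1872592 + (1841162 - 18101) = 1872592 + 1823061 = 3695653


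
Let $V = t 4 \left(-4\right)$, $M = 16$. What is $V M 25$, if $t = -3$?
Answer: $19200$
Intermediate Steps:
$V = 48$ ($V = \left(-3\right) 4 \left(-4\right) = \left(-12\right) \left(-4\right) = 48$)
$V M 25 = 48 \cdot 16 \cdot 25 = 768 \cdot 25 = 19200$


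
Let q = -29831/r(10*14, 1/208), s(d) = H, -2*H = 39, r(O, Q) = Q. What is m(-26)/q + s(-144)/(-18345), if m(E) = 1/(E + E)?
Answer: 2097244739/1973017567040 ≈ 0.0010630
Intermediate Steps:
H = -39/2 (H = -½*39 = -39/2 ≈ -19.500)
s(d) = -39/2
q = -6204848 (q = -29831/(1/208) = -29831/1/208 = -29831*208 = -6204848)
m(E) = 1/(2*E)
m(-26)/q + s(-144)/(-18345) = ((½)/(-26))/(-6204848) - 39/2/(-18345) = ((½)*(-1/26))*(-1/6204848) - 39/2*(-1/18345) = -1/52*(-1/6204848) + 13/12230 = 1/322652096 + 13/12230 = 2097244739/1973017567040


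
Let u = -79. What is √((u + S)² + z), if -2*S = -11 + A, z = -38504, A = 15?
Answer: I*√31943 ≈ 178.73*I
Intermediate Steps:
S = -2 (S = -(-11 + 15)/2 = -½*4 = -2)
√((u + S)² + z) = √((-79 - 2)² - 38504) = √((-81)² - 38504) = √(6561 - 38504) = √(-31943) = I*√31943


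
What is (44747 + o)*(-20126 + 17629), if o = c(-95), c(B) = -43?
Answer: -111625888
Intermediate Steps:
o = -43
(44747 + o)*(-20126 + 17629) = (44747 - 43)*(-20126 + 17629) = 44704*(-2497) = -111625888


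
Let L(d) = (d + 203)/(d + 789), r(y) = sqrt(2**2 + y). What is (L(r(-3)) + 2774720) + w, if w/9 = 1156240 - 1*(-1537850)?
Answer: 10673504452/395 ≈ 2.7022e+7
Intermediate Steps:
r(y) = sqrt(4 + y)
L(d) = (203 + d)/(789 + d)
w = 24246810 (w = 9*(1156240 - 1*(-1537850)) = 9*(1156240 + 1537850) = 9*2694090 = 24246810)
(L(r(-3)) + 2774720) + w = ((203 + sqrt(4 - 3))/(789 + sqrt(4 - 3)) + 2774720) + 24246810 = ((203 + sqrt(1))/(789 + sqrt(1)) + 2774720) + 24246810 = ((203 + 1)/(789 + 1) + 2774720) + 24246810 = (204/790 + 2774720) + 24246810 = ((1/790)*204 + 2774720) + 24246810 = (102/395 + 2774720) + 24246810 = 1096014502/395 + 24246810 = 10673504452/395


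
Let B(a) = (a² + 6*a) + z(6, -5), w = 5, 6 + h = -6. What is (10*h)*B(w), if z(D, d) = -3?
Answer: -6240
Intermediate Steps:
h = -12 (h = -6 - 6 = -12)
B(a) = -3 + a² + 6*a (B(a) = (a² + 6*a) - 3 = -3 + a² + 6*a)
(10*h)*B(w) = (10*(-12))*(-3 + 5² + 6*5) = -120*(-3 + 25 + 30) = -120*52 = -6240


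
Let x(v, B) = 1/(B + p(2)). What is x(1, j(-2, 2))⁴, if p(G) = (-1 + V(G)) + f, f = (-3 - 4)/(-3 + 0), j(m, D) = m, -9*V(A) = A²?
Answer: 6561/10000 ≈ 0.65610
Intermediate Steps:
V(A) = -A²/9
f = 7/3 (f = -7/(-3) = -7*(-⅓) = 7/3 ≈ 2.3333)
p(G) = 4/3 - G²/9 (p(G) = (-1 - G²/9) + 7/3 = 4/3 - G²/9)
x(v, B) = 1/(8/9 + B) (x(v, B) = 1/(B + (4/3 - ⅑*2²)) = 1/(B + (4/3 - ⅑*4)) = 1/(B + (4/3 - 4/9)) = 1/(B + 8/9) = 1/(8/9 + B))
x(1, j(-2, 2))⁴ = (9/(8 + 9*(-2)))⁴ = (9/(8 - 18))⁴ = (9/(-10))⁴ = (9*(-⅒))⁴ = (-9/10)⁴ = 6561/10000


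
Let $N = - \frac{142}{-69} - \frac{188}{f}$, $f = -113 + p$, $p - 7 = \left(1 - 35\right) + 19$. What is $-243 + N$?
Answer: $- \frac{1998653}{8349} \approx -239.39$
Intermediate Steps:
$p = -8$ ($p = 7 + \left(\left(1 - 35\right) + 19\right) = 7 + \left(-34 + 19\right) = 7 - 15 = -8$)
$f = -121$ ($f = -113 - 8 = -121$)
$N = \frac{30154}{8349}$ ($N = - \frac{142}{-69} - \frac{188}{-121} = \left(-142\right) \left(- \frac{1}{69}\right) - - \frac{188}{121} = \frac{142}{69} + \frac{188}{121} = \frac{30154}{8349} \approx 3.6117$)
$-243 + N = -243 + \frac{30154}{8349} = - \frac{1998653}{8349}$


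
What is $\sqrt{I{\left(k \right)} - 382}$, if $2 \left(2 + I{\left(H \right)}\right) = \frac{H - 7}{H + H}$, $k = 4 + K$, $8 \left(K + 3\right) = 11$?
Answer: $\frac{i \sqrt{555199}}{38} \approx 19.608 i$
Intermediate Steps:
$K = - \frac{13}{8}$ ($K = -3 + \frac{1}{8} \cdot 11 = -3 + \frac{11}{8} = - \frac{13}{8} \approx -1.625$)
$k = \frac{19}{8}$ ($k = 4 - \frac{13}{8} = \frac{19}{8} \approx 2.375$)
$I{\left(H \right)} = -2 + \frac{-7 + H}{4 H}$ ($I{\left(H \right)} = -2 + \frac{\left(H - 7\right) \frac{1}{H + H}}{2} = -2 + \frac{\left(-7 + H\right) \frac{1}{2 H}}{2} = -2 + \frac{\frac{1}{2} \frac{1}{H} \left(-7 + H\right)}{2} = -2 + \frac{-7 + H}{4 H}$)
$\sqrt{I{\left(k \right)} - 382} = \sqrt{\frac{7 \left(-1 - \frac{19}{8}\right)}{4 \cdot \frac{19}{8}} - 382} = \sqrt{\frac{7}{4} \cdot \frac{8}{19} \left(-1 - \frac{19}{8}\right) - 382} = \sqrt{\frac{7}{4} \cdot \frac{8}{19} \left(- \frac{27}{8}\right) - 382} = \sqrt{- \frac{189}{76} - 382} = \sqrt{- \frac{29221}{76}} = \frac{i \sqrt{555199}}{38}$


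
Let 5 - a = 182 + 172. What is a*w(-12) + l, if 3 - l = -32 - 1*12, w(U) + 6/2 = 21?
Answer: -6235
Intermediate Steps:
w(U) = 18 (w(U) = -3 + 21 = 18)
a = -349 (a = 5 - (182 + 172) = 5 - 1*354 = 5 - 354 = -349)
l = 47 (l = 3 - (-32 - 1*12) = 3 - (-32 - 12) = 3 - 1*(-44) = 3 + 44 = 47)
a*w(-12) + l = -349*18 + 47 = -6282 + 47 = -6235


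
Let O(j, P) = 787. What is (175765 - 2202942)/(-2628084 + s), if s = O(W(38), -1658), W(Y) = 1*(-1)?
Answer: 2027177/2627297 ≈ 0.77158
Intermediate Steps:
W(Y) = -1
s = 787
(175765 - 2202942)/(-2628084 + s) = (175765 - 2202942)/(-2628084 + 787) = -2027177/(-2627297) = -2027177*(-1/2627297) = 2027177/2627297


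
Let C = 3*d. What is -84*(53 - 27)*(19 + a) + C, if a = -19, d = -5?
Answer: -15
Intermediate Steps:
C = -15 (C = 3*(-5) = -15)
-84*(53 - 27)*(19 + a) + C = -84*(53 - 27)*(19 - 19) - 15 = -2184*0 - 15 = -84*0 - 15 = 0 - 15 = -15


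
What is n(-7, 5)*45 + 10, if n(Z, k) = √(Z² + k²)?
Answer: 10 + 45*√74 ≈ 397.10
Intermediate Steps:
n(-7, 5)*45 + 10 = √((-7)² + 5²)*45 + 10 = √(49 + 25)*45 + 10 = √74*45 + 10 = 45*√74 + 10 = 10 + 45*√74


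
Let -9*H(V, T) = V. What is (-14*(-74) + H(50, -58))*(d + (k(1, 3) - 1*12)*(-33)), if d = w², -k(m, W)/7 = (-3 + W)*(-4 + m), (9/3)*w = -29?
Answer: 40851970/81 ≈ 5.0435e+5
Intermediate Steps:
H(V, T) = -V/9
w = -29/3 (w = (⅓)*(-29) = -29/3 ≈ -9.6667)
k(m, W) = -7*(-4 + m)*(-3 + W) (k(m, W) = -7*(-3 + W)*(-4 + m) = -7*(-4 + m)*(-3 + W))
d = 841/9 (d = (-29/3)² = 841/9 ≈ 93.444)
(-14*(-74) + H(50, -58))*(d + (k(1, 3) - 1*12)*(-33)) = (-14*(-74) - ⅑*50)*(841/9 + ((-84 + 21*1 + 28*3 - 7*3*1) - 1*12)*(-33)) = (1036 - 50/9)*(841/9 + ((-84 + 21 + 84 - 21) - 12)*(-33)) = 9274*(841/9 + (0 - 12)*(-33))/9 = 9274*(841/9 - 12*(-33))/9 = 9274*(841/9 + 396)/9 = (9274/9)*(4405/9) = 40851970/81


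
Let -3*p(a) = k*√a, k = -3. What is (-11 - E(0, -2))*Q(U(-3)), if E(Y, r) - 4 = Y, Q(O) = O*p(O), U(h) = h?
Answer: 45*I*√3 ≈ 77.942*I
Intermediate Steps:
p(a) = √a (p(a) = -(-1)*√a = √a)
Q(O) = O^(3/2) (Q(O) = O*√O = O^(3/2))
E(Y, r) = 4 + Y
(-11 - E(0, -2))*Q(U(-3)) = (-11 - (4 + 0))*(-3)^(3/2) = (-11 - 1*4)*(-3*I*√3) = (-11 - 4)*(-3*I*√3) = -(-45)*I*√3 = 45*I*√3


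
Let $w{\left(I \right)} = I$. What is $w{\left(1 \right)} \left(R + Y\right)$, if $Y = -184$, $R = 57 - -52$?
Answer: $-75$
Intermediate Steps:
$R = 109$ ($R = 57 + 52 = 109$)
$w{\left(1 \right)} \left(R + Y\right) = 1 \left(109 - 184\right) = 1 \left(-75\right) = -75$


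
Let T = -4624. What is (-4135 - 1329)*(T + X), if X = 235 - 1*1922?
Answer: 34483304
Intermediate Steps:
X = -1687 (X = 235 - 1922 = -1687)
(-4135 - 1329)*(T + X) = (-4135 - 1329)*(-4624 - 1687) = -5464*(-6311) = 34483304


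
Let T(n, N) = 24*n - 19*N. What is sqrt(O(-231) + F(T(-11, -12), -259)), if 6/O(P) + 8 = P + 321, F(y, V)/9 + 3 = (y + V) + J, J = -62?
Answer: I*sqrt(5446317)/41 ≈ 56.92*I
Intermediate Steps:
T(n, N) = -19*N + 24*n
F(y, V) = -585 + 9*V + 9*y (F(y, V) = -27 + 9*((y + V) - 62) = -27 + 9*((V + y) - 62) = -27 + 9*(-62 + V + y) = -27 + (-558 + 9*V + 9*y) = -585 + 9*V + 9*y)
O(P) = 6/(313 + P) (O(P) = 6/(-8 + (P + 321)) = 6/(-8 + (321 + P)) = 6/(313 + P))
sqrt(O(-231) + F(T(-11, -12), -259)) = sqrt(6/(313 - 231) + (-585 + 9*(-259) + 9*(-19*(-12) + 24*(-11)))) = sqrt(6/82 + (-585 - 2331 + 9*(228 - 264))) = sqrt(6*(1/82) + (-585 - 2331 + 9*(-36))) = sqrt(3/41 + (-585 - 2331 - 324)) = sqrt(3/41 - 3240) = sqrt(-132837/41) = I*sqrt(5446317)/41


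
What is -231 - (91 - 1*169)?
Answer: -153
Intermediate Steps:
-231 - (91 - 1*169) = -231 - (91 - 169) = -231 - 1*(-78) = -231 + 78 = -153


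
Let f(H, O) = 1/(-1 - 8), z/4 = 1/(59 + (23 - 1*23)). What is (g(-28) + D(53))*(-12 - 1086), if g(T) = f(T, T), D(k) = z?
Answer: 2806/59 ≈ 47.559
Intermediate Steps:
z = 4/59 (z = 4/(59 + (23 - 1*23)) = 4/(59 + (23 - 23)) = 4/(59 + 0) = 4/59 ≈ 0.067797)
D(k) = 4/59
f(H, O) = -1/9 (f(H, O) = 1/(-9) = -1/9)
g(T) = -1/9
(g(-28) + D(53))*(-12 - 1086) = (-1/9 + 4/59)*(-12 - 1086) = -23/531*(-1098) = 2806/59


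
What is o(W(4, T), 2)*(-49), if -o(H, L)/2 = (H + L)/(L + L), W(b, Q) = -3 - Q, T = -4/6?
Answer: -49/6 ≈ -8.1667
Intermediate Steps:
T = -2/3 (T = -4*1/6 = -2/3 ≈ -0.66667)
o(H, L) = -(H + L)/L (o(H, L) = -2*(H + L)/(L + L) = -2*(H + L)/(2*L) = -2*(H + L)*1/(2*L) = -(H + L)/L)
o(W(4, T), 2)*(-49) = ((-(-3 - 1*(-2/3)) - 1*2)/2)*(-49) = ((-(-3 + 2/3) - 2)/2)*(-49) = ((-1*(-7/3) - 2)/2)*(-49) = ((7/3 - 2)/2)*(-49) = ((1/2)*(1/3))*(-49) = (1/6)*(-49) = -49/6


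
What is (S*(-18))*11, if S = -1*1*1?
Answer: 198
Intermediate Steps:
S = -1 (S = -1*1 = -1)
(S*(-18))*11 = -1*(-18)*11 = 18*11 = 198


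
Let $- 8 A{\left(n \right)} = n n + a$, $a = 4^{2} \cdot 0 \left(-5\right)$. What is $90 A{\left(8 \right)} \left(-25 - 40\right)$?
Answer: $46800$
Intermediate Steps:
$a = 0$ ($a = 16 \cdot 0 \left(-5\right) = 0 \left(-5\right) = 0$)
$A{\left(n \right)} = - \frac{n^{2}}{8}$ ($A{\left(n \right)} = - \frac{n n + 0}{8} = - \frac{n^{2} + 0}{8} = - \frac{n^{2}}{8}$)
$90 A{\left(8 \right)} \left(-25 - 40\right) = 90 \left(- \frac{8^{2}}{8}\right) \left(-25 - 40\right) = 90 \left(\left(- \frac{1}{8}\right) 64\right) \left(-25 - 40\right) = 90 \left(-8\right) \left(-65\right) = \left(-720\right) \left(-65\right) = 46800$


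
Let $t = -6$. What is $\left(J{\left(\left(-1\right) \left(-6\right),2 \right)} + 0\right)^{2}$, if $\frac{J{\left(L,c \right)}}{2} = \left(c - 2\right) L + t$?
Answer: $144$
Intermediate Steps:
$J{\left(L,c \right)} = -12 + 2 L \left(-2 + c\right)$ ($J{\left(L,c \right)} = 2 \left(\left(c - 2\right) L - 6\right) = 2 \left(\left(-2 + c\right) L - 6\right) = 2 \left(L \left(-2 + c\right) - 6\right) = 2 \left(-6 + L \left(-2 + c\right)\right) = -12 + 2 L \left(-2 + c\right)$)
$\left(J{\left(\left(-1\right) \left(-6\right),2 \right)} + 0\right)^{2} = \left(\left(-12 - 4 \left(\left(-1\right) \left(-6\right)\right) + 2 \left(\left(-1\right) \left(-6\right)\right) 2\right) + 0\right)^{2} = \left(\left(-12 - 24 + 2 \cdot 6 \cdot 2\right) + 0\right)^{2} = \left(\left(-12 - 24 + 24\right) + 0\right)^{2} = \left(-12 + 0\right)^{2} = \left(-12\right)^{2} = 144$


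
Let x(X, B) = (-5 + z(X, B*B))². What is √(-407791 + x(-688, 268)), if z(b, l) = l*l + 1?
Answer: √26612051275082120993 ≈ 5.1587e+9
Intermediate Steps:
z(b, l) = 1 + l² (z(b, l) = l² + 1 = 1 + l²)
x(X, B) = (-4 + B⁴)² (x(X, B) = (-5 + (1 + (B*B)²))² = (-5 + (1 + (B²)²))² = (-5 + (1 + B⁴))² = (-4 + B⁴)²)
√(-407791 + x(-688, 268)) = √(-407791 + (-4 + 268⁴)²) = √(-407791 + (-4 + 5158686976)²) = √(-407791 + 5158686972²) = √(-407791 + 26612051275082528784) = √26612051275082120993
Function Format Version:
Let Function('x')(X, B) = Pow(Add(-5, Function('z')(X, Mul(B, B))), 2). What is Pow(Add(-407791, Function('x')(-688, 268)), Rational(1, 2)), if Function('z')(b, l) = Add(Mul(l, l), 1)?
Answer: Pow(26612051275082120993, Rational(1, 2)) ≈ 5.1587e+9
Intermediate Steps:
Function('z')(b, l) = Add(1, Pow(l, 2)) (Function('z')(b, l) = Add(Pow(l, 2), 1) = Add(1, Pow(l, 2)))
Function('x')(X, B) = Pow(Add(-4, Pow(B, 4)), 2) (Function('x')(X, B) = Pow(Add(-5, Add(1, Pow(Mul(B, B), 2))), 2) = Pow(Add(-5, Add(1, Pow(Pow(B, 2), 2))), 2) = Pow(Add(-5, Add(1, Pow(B, 4))), 2) = Pow(Add(-4, Pow(B, 4)), 2))
Pow(Add(-407791, Function('x')(-688, 268)), Rational(1, 2)) = Pow(Add(-407791, Pow(Add(-4, Pow(268, 4)), 2)), Rational(1, 2)) = Pow(Add(-407791, Pow(Add(-4, 5158686976), 2)), Rational(1, 2)) = Pow(Add(-407791, Pow(5158686972, 2)), Rational(1, 2)) = Pow(Add(-407791, 26612051275082528784), Rational(1, 2)) = Pow(26612051275082120993, Rational(1, 2))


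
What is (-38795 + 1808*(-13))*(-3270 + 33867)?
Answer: -1906162503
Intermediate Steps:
(-38795 + 1808*(-13))*(-3270 + 33867) = (-38795 - 23504)*30597 = -62299*30597 = -1906162503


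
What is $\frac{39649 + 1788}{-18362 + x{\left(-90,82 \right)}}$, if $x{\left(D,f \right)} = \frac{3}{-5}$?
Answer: $- \frac{207185}{91813} \approx -2.2566$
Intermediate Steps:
$x{\left(D,f \right)} = - \frac{3}{5}$ ($x{\left(D,f \right)} = 3 \left(- \frac{1}{5}\right) = - \frac{3}{5}$)
$\frac{39649 + 1788}{-18362 + x{\left(-90,82 \right)}} = \frac{39649 + 1788}{-18362 - \frac{3}{5}} = \frac{41437}{- \frac{91813}{5}} = 41437 \left(- \frac{5}{91813}\right) = - \frac{207185}{91813}$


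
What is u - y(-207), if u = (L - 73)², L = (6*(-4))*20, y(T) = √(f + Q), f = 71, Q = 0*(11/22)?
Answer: 305809 - √71 ≈ 3.0580e+5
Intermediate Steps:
Q = 0 (Q = 0*(11*(1/22)) = 0*(½) = 0)
y(T) = √71 (y(T) = √(71 + 0) = √71)
L = -480 (L = -24*20 = -480)
u = 305809 (u = (-480 - 73)² = (-553)² = 305809)
u - y(-207) = 305809 - √71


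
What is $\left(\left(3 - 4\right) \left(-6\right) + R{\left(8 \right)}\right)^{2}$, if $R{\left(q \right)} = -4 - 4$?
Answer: $4$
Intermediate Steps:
$R{\left(q \right)} = -8$ ($R{\left(q \right)} = -4 - 4 = -8$)
$\left(\left(3 - 4\right) \left(-6\right) + R{\left(8 \right)}\right)^{2} = \left(\left(3 - 4\right) \left(-6\right) - 8\right)^{2} = \left(\left(-1\right) \left(-6\right) - 8\right)^{2} = \left(6 - 8\right)^{2} = \left(-2\right)^{2} = 4$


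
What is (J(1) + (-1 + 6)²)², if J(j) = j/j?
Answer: 676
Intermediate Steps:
J(j) = 1
(J(1) + (-1 + 6)²)² = (1 + (-1 + 6)²)² = (1 + 5²)² = (1 + 25)² = 26² = 676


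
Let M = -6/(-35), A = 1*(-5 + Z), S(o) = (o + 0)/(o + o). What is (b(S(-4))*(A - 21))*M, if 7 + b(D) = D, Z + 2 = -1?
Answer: 1131/35 ≈ 32.314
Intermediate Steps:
Z = -3 (Z = -2 - 1 = -3)
S(o) = 1/2 (S(o) = o/((2*o)) = o*(1/(2*o)) = 1/2)
b(D) = -7 + D
A = -8 (A = 1*(-5 - 3) = 1*(-8) = -8)
M = 6/35 (M = -6*(-1/35) = 6/35 ≈ 0.17143)
(b(S(-4))*(A - 21))*M = ((-7 + 1/2)*(-8 - 21))*(6/35) = -13/2*(-29)*(6/35) = (377/2)*(6/35) = 1131/35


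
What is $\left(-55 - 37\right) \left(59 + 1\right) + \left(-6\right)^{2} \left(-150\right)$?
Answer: $-10920$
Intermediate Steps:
$\left(-55 - 37\right) \left(59 + 1\right) + \left(-6\right)^{2} \left(-150\right) = \left(-92\right) 60 + 36 \left(-150\right) = -5520 - 5400 = -10920$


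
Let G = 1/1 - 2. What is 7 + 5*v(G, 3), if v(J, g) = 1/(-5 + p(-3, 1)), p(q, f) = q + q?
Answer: 72/11 ≈ 6.5455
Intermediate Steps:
G = -1 (G = 1 - 2 = -1)
p(q, f) = 2*q
v(J, g) = -1/11 (v(J, g) = 1/(-5 + 2*(-3)) = 1/(-5 - 6) = 1/(-11) = -1/11)
7 + 5*v(G, 3) = 7 + 5*(-1/11) = 7 - 5/11 = 72/11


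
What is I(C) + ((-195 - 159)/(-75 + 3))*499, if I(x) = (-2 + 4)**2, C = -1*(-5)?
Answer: 29489/12 ≈ 2457.4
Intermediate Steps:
C = 5
I(x) = 4 (I(x) = 2**2 = 4)
I(C) + ((-195 - 159)/(-75 + 3))*499 = 4 + ((-195 - 159)/(-75 + 3))*499 = 4 - 354/(-72)*499 = 4 - 354*(-1/72)*499 = 4 + (59/12)*499 = 4 + 29441/12 = 29489/12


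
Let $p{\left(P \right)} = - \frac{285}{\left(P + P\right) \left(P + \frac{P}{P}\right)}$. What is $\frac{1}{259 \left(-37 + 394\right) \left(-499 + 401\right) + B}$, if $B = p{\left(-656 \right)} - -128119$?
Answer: $- \frac{171872}{1535376403417} \approx -1.1194 \cdot 10^{-7}$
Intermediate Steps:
$p{\left(P \right)} = - \frac{285}{2 P \left(1 + P\right)}$ ($p{\left(P \right)} = - \frac{285}{2 P \left(P + 1\right)} = - \frac{285}{2 P \left(1 + P\right)}$)
$B = \frac{22020068711}{171872}$ ($B = - \frac{285}{2 \left(-656\right) \left(1 - 656\right)} - -128119 = \left(- \frac{285}{2}\right) \left(- \frac{1}{656}\right) \frac{1}{-655} + 128119 = \left(- \frac{285}{2}\right) \left(- \frac{1}{656}\right) \left(- \frac{1}{655}\right) + 128119 = - \frac{57}{171872} + 128119 = \frac{22020068711}{171872} \approx 1.2812 \cdot 10^{5}$)
$\frac{1}{259 \left(-37 + 394\right) \left(-499 + 401\right) + B} = \frac{1}{259 \left(-37 + 394\right) \left(-499 + 401\right) + \frac{22020068711}{171872}} = \frac{1}{259 \cdot 357 \left(-98\right) + \frac{22020068711}{171872}} = \frac{1}{259 \left(-34986\right) + \frac{22020068711}{171872}} = \frac{1}{-9061374 + \frac{22020068711}{171872}} = \frac{1}{- \frac{1535376403417}{171872}} = - \frac{171872}{1535376403417}$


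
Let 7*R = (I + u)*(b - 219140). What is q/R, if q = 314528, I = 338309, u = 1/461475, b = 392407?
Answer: 63501728850/1690665160323137 ≈ 3.7560e-5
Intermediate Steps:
u = 1/461475 ≈ 2.1670e-6
R = 27050642565170192/3230325 (R = ((338309 + 1/461475)*(392407 - 219140))/7 = ((156121145776/461475)*173267)/7 = (⅐)*(27050642565170192/461475) = 27050642565170192/3230325 ≈ 8.3740e+9)
q/R = 314528/(27050642565170192/3230325) = 314528*(3230325/27050642565170192) = 63501728850/1690665160323137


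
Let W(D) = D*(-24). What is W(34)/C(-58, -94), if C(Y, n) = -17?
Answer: 48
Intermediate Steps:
W(D) = -24*D
W(34)/C(-58, -94) = -24*34/(-17) = -816*(-1/17) = 48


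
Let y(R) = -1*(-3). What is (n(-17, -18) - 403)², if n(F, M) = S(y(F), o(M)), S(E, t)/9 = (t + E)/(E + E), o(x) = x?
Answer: 724201/4 ≈ 1.8105e+5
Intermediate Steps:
y(R) = 3
S(E, t) = 9*(E + t)/(2*E) (S(E, t) = 9*((t + E)/(E + E)) = 9*((E + t)/((2*E))) = 9*((E + t)*(1/(2*E))) = 9*((E + t)/(2*E)) = 9*(E + t)/(2*E))
n(F, M) = 9/2 + 3*M/2 (n(F, M) = (9/2)*(3 + M)/3 = (9/2)*(⅓)*(3 + M) = 9/2 + 3*M/2)
(n(-17, -18) - 403)² = ((9/2 + (3/2)*(-18)) - 403)² = ((9/2 - 27) - 403)² = (-45/2 - 403)² = (-851/2)² = 724201/4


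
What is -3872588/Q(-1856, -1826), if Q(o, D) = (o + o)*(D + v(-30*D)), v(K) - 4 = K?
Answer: 968147/49145024 ≈ 0.019700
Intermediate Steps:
v(K) = 4 + K
Q(o, D) = 2*o*(4 - 29*D) (Q(o, D) = (o + o)*(D + (4 - 30*D)) = (2*o)*(4 - 29*D) = 2*o*(4 - 29*D))
-3872588/Q(-1856, -1826) = -3872588*(-1/(3712*(4 - 29*(-1826)))) = -3872588*(-1/(3712*(4 + 52954))) = -3872588/(2*(-1856)*52958) = -3872588/(-196580096) = -3872588*(-1/196580096) = 968147/49145024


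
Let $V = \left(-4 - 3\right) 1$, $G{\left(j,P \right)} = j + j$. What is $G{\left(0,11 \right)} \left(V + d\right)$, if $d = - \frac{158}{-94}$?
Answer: $0$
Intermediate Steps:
$G{\left(j,P \right)} = 2 j$
$d = \frac{79}{47}$ ($d = \left(-158\right) \left(- \frac{1}{94}\right) = \frac{79}{47} \approx 1.6809$)
$V = -7$ ($V = \left(-7\right) 1 = -7$)
$G{\left(0,11 \right)} \left(V + d\right) = 2 \cdot 0 \left(-7 + \frac{79}{47}\right) = 0 \left(- \frac{250}{47}\right) = 0$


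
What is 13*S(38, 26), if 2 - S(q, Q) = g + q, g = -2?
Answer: -442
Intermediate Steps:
S(q, Q) = 4 - q (S(q, Q) = 2 - (-2 + q) = 2 + (2 - q) = 4 - q)
13*S(38, 26) = 13*(4 - 1*38) = 13*(4 - 38) = 13*(-34) = -442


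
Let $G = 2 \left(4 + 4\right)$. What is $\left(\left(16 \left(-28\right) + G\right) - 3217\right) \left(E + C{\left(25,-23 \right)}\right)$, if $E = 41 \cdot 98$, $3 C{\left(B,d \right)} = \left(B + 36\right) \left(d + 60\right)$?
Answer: $- \frac{52220839}{3} \approx -1.7407 \cdot 10^{7}$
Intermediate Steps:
$C{\left(B,d \right)} = \frac{\left(36 + B\right) \left(60 + d\right)}{3}$ ($C{\left(B,d \right)} = \frac{\left(B + 36\right) \left(d + 60\right)}{3} = \frac{\left(36 + B\right) \left(60 + d\right)}{3}$)
$G = 16$ ($G = 2 \cdot 8 = 16$)
$E = 4018$
$\left(\left(16 \left(-28\right) + G\right) - 3217\right) \left(E + C{\left(25,-23 \right)}\right) = \left(\left(16 \left(-28\right) + 16\right) - 3217\right) \left(4018 + \left(720 + 12 \left(-23\right) + 20 \cdot 25 + \frac{1}{3} \cdot 25 \left(-23\right)\right)\right) = \left(\left(-448 + 16\right) - 3217\right) \left(4018 + \left(720 - 276 + 500 - \frac{575}{3}\right)\right) = \left(-432 - 3217\right) \left(4018 + \frac{2257}{3}\right) = \left(-3649\right) \frac{14311}{3} = - \frac{52220839}{3}$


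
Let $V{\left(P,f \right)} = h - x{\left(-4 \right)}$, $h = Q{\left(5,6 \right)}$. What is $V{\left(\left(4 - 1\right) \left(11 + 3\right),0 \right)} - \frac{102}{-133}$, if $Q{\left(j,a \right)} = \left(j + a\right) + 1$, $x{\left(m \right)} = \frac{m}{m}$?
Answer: $\frac{1565}{133} \approx 11.767$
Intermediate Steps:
$x{\left(m \right)} = 1$
$Q{\left(j,a \right)} = 1 + a + j$ ($Q{\left(j,a \right)} = \left(a + j\right) + 1 = 1 + a + j$)
$h = 12$ ($h = 1 + 6 + 5 = 12$)
$V{\left(P,f \right)} = 11$ ($V{\left(P,f \right)} = 12 - 1 = 11$)
$V{\left(\left(4 - 1\right) \left(11 + 3\right),0 \right)} - \frac{102}{-133} = 11 - \frac{102}{-133} = 11 - 102 \left(- \frac{1}{133}\right) = 11 - - \frac{102}{133} = 11 + \frac{102}{133} = \frac{1565}{133}$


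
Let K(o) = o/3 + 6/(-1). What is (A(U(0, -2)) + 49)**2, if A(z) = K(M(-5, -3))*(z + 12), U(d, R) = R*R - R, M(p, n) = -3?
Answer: 5929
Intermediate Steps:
U(d, R) = R**2 - R
K(o) = -6 + o/3 (K(o) = o*(1/3) + 6*(-1) = o/3 - 6 = -6 + o/3)
A(z) = -84 - 7*z (A(z) = (-6 + (1/3)*(-3))*(z + 12) = (-6 - 1)*(12 + z) = -7*(12 + z) = -84 - 7*z)
(A(U(0, -2)) + 49)**2 = ((-84 - (-14)*(-1 - 2)) + 49)**2 = ((-84 - (-14)*(-3)) + 49)**2 = ((-84 - 7*6) + 49)**2 = ((-84 - 42) + 49)**2 = (-126 + 49)**2 = (-77)**2 = 5929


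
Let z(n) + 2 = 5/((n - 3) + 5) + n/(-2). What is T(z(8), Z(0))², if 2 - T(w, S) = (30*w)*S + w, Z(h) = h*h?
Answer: 225/4 ≈ 56.250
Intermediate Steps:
z(n) = -2 + 5/(2 + n) - n/2 (z(n) = -2 + (5/((n - 3) + 5) + n/(-2)) = -2 + (5/((-3 + n) + 5) + n*(-½)) = -2 + (5/(2 + n) - n/2) = -2 + 5/(2 + n) - n/2)
Z(h) = h²
T(w, S) = 2 - w - 30*S*w (T(w, S) = 2 - ((30*w)*S + w) = 2 - (30*S*w + w) = 2 - (w + 30*S*w) = 2 + (-w - 30*S*w) = 2 - w - 30*S*w)
T(z(8), Z(0))² = (2 - (2 - 1*8² - 6*8)/(2*(2 + 8)) - 30*0²*(2 - 1*8² - 6*8)/(2*(2 + 8)))² = (2 - (2 - 1*64 - 48)/(2*10) - 30*0*(½)*(2 - 1*64 - 48)/10)² = (2 - (2 - 64 - 48)/(2*10) - 30*0*(½)*(⅒)*(2 - 64 - 48))² = (2 - (-110)/(2*10) - 30*0*(½)*(⅒)*(-110))² = (2 - 1*(-11/2) - 30*0*(-11/2))² = (2 + 11/2 + 0)² = (15/2)² = 225/4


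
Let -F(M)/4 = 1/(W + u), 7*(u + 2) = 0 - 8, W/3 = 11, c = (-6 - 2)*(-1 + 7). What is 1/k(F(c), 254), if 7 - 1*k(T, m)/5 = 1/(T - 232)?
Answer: 48516/1699105 ≈ 0.028554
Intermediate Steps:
c = -48 (c = -8*6 = -48)
W = 33 (W = 3*11 = 33)
u = -22/7 (u = -2 + (0 - 8)/7 = -2 + (⅐)*(-8) = -2 - 8/7 = -22/7 ≈ -3.1429)
F(M) = -28/209 (F(M) = -4/(33 - 22/7) = -4/209/7 = -4*7/209 = -28/209)
k(T, m) = 35 - 5/(-232 + T) (k(T, m) = 35 - 5/(T - 232) = 35 - 5/(-232 + T))
1/k(F(c), 254) = 1/(5*(-1625 + 7*(-28/209))/(-232 - 28/209)) = 1/(5*(-1625 - 196/209)/(-48516/209)) = 1/(5*(-209/48516)*(-339821/209)) = 1/(1699105/48516) = 48516/1699105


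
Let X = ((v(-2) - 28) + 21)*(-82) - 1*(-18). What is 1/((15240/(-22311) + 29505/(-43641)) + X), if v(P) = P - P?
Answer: 36062013/21299697811 ≈ 0.0016931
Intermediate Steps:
v(P) = 0
X = 592 (X = ((0 - 28) + 21)*(-82) - 1*(-18) = (-28 + 21)*(-82) + 18 = -7*(-82) + 18 = 574 + 18 = 592)
1/((15240/(-22311) + 29505/(-43641)) + X) = 1/((15240/(-22311) + 29505/(-43641)) + 592) = 1/((15240*(-1/22311) + 29505*(-1/43641)) + 592) = 1/((-5080/7437 - 9835/14547) + 592) = 1/(-49013885/36062013 + 592) = 1/(21299697811/36062013) = 36062013/21299697811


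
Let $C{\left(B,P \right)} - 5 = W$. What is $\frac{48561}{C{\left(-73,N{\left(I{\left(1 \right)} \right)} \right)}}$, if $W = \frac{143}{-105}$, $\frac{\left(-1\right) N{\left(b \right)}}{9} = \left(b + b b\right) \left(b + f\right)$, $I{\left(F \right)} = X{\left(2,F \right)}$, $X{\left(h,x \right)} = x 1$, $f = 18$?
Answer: $\frac{5098905}{382} \approx 13348.0$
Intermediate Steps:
$X{\left(h,x \right)} = x$
$I{\left(F \right)} = F$
$N{\left(b \right)} = - 9 \left(18 + b\right) \left(b + b^{2}\right)$ ($N{\left(b \right)} = - 9 \left(b + b b\right) \left(b + 18\right) = - 9 \left(b + b^{2}\right) \left(18 + b\right) = - 9 \left(18 + b\right) \left(b + b^{2}\right)$)
$W = - \frac{143}{105}$ ($W = 143 \left(- \frac{1}{105}\right) = - \frac{143}{105} \approx -1.3619$)
$C{\left(B,P \right)} = \frac{382}{105}$ ($C{\left(B,P \right)} = 5 - \frac{143}{105} = \frac{382}{105}$)
$\frac{48561}{C{\left(-73,N{\left(I{\left(1 \right)} \right)} \right)}} = \frac{48561}{\frac{382}{105}} = 48561 \cdot \frac{105}{382} = \frac{5098905}{382}$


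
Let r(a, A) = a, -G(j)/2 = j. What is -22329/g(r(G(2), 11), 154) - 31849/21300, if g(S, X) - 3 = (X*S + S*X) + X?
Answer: 17654801/915900 ≈ 19.276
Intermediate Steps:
G(j) = -2*j
g(S, X) = 3 + X + 2*S*X (g(S, X) = 3 + ((X*S + S*X) + X) = 3 + ((S*X + S*X) + X) = 3 + (2*S*X + X) = 3 + (X + 2*S*X) = 3 + X + 2*S*X)
-22329/g(r(G(2), 11), 154) - 31849/21300 = -22329/(3 + 154 + 2*(-2*2)*154) - 31849/21300 = -22329/(3 + 154 + 2*(-4)*154) - 31849*1/21300 = -22329/(3 + 154 - 1232) - 31849/21300 = -22329/(-1075) - 31849/21300 = -22329*(-1/1075) - 31849/21300 = 22329/1075 - 31849/21300 = 17654801/915900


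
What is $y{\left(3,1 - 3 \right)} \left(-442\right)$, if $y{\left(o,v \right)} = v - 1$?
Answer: $1326$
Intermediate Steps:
$y{\left(o,v \right)} = -1 + v$
$y{\left(3,1 - 3 \right)} \left(-442\right) = \left(-1 + \left(1 - 3\right)\right) \left(-442\right) = \left(-1 - 2\right) \left(-442\right) = \left(-3\right) \left(-442\right) = 1326$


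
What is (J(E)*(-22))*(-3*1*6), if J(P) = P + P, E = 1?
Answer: 792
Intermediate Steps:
J(P) = 2*P
(J(E)*(-22))*(-3*1*6) = ((2*1)*(-22))*(-3*1*6) = (2*(-22))*(-3*6) = -44*(-18) = 792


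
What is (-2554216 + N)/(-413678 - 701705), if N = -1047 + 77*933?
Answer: 2483422/1115383 ≈ 2.2265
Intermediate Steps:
N = 70794 (N = -1047 + 71841 = 70794)
(-2554216 + N)/(-413678 - 701705) = (-2554216 + 70794)/(-413678 - 701705) = -2483422/(-1115383) = -2483422*(-1/1115383) = 2483422/1115383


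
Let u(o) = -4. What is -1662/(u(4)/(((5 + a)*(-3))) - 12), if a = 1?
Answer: 7479/53 ≈ 141.11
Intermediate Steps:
-1662/(u(4)/(((5 + a)*(-3))) - 12) = -1662/(-4*(-1/(3*(5 + 1))) - 12) = -1662/(-4/(6*(-3)) - 12) = -1662/(-4/(-18) - 12) = -1662/(-4*(-1/18) - 12) = -1662/(2/9 - 12) = -1662/(-106/9) = -9/106*(-1662) = 7479/53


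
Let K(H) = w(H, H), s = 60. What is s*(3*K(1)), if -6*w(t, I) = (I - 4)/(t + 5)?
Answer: 15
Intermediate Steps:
w(t, I) = -(-4 + I)/(6*(5 + t)) (w(t, I) = -(I - 4)/(6*(t + 5)) = -(-4 + I)/(6*(5 + t)))
K(H) = (4 - H)/(6*(5 + H))
s*(3*K(1)) = 60*(3*((4 - 1*1)/(6*(5 + 1)))) = 60*(3*((⅙)*(4 - 1)/6)) = 60*(3*((⅙)*(⅙)*3)) = 60*(3*(1/12)) = 60*(¼) = 15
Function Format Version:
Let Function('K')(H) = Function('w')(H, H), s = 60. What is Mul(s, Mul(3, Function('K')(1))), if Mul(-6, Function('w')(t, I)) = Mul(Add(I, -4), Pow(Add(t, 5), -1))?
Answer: 15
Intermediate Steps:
Function('w')(t, I) = Mul(Rational(-1, 6), Pow(Add(5, t), -1), Add(-4, I)) (Function('w')(t, I) = Mul(Rational(-1, 6), Mul(Add(I, -4), Pow(Add(t, 5), -1))) = Mul(Rational(-1, 6), Mul(Add(-4, I), Pow(Add(5, t), -1))) = Mul(Rational(-1, 6), Mul(Pow(Add(5, t), -1), Add(-4, I))) = Mul(Rational(-1, 6), Pow(Add(5, t), -1), Add(-4, I)))
Function('K')(H) = Mul(Rational(1, 6), Pow(Add(5, H), -1), Add(4, Mul(-1, H)))
Mul(s, Mul(3, Function('K')(1))) = Mul(60, Mul(3, Mul(Rational(1, 6), Pow(Add(5, 1), -1), Add(4, Mul(-1, 1))))) = Mul(60, Mul(3, Mul(Rational(1, 6), Pow(6, -1), Add(4, -1)))) = Mul(60, Mul(3, Mul(Rational(1, 6), Rational(1, 6), 3))) = Mul(60, Mul(3, Rational(1, 12))) = Mul(60, Rational(1, 4)) = 15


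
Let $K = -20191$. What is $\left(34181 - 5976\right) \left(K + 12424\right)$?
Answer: $-219068235$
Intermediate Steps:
$\left(34181 - 5976\right) \left(K + 12424\right) = \left(34181 - 5976\right) \left(-20191 + 12424\right) = 28205 \left(-7767\right) = -219068235$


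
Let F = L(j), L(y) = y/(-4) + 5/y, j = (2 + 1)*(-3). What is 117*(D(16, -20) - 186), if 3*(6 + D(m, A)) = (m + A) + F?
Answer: -270647/12 ≈ -22554.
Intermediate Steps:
j = -9 (j = 3*(-3) = -9)
L(y) = 5/y - y/4 (L(y) = y*(-¼) + 5/y = -y/4 + 5/y = 5/y - y/4)
F = 61/36 (F = 5/(-9) - ¼*(-9) = 5*(-⅑) + 9/4 = -5/9 + 9/4 = 61/36 ≈ 1.6944)
D(m, A) = -587/108 + A/3 + m/3 (D(m, A) = -6 + ((m + A) + 61/36)/3 = -6 + ((A + m) + 61/36)/3 = -6 + (61/36 + A + m)/3 = -6 + (61/108 + A/3 + m/3) = -587/108 + A/3 + m/3)
117*(D(16, -20) - 186) = 117*((-587/108 + (⅓)*(-20) + (⅓)*16) - 186) = 117*((-587/108 - 20/3 + 16/3) - 186) = 117*(-731/108 - 186) = 117*(-20819/108) = -270647/12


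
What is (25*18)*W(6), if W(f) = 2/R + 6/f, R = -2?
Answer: 0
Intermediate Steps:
W(f) = -1 + 6/f (W(f) = 2/(-2) + 6/f = 2*(-½) + 6/f = -1 + 6/f)
(25*18)*W(6) = (25*18)*((6 - 1*6)/6) = 450*((6 - 6)/6) = 450*((⅙)*0) = 450*0 = 0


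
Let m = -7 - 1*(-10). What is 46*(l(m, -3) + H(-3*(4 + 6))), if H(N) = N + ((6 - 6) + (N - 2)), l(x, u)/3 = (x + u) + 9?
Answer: -1610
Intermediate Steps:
m = 3 (m = -7 + 10 = 3)
l(x, u) = 27 + 3*u + 3*x (l(x, u) = 3*((x + u) + 9) = 3*((u + x) + 9) = 3*(9 + u + x) = 27 + 3*u + 3*x)
H(N) = -2 + 2*N (H(N) = N + (0 + (-2 + N)) = N + (-2 + N) = -2 + 2*N)
46*(l(m, -3) + H(-3*(4 + 6))) = 46*((27 + 3*(-3) + 3*3) + (-2 + 2*(-3*(4 + 6)))) = 46*((27 - 9 + 9) + (-2 + 2*(-3*10))) = 46*(27 + (-2 + 2*(-30))) = 46*(27 + (-2 - 60)) = 46*(27 - 62) = 46*(-35) = -1610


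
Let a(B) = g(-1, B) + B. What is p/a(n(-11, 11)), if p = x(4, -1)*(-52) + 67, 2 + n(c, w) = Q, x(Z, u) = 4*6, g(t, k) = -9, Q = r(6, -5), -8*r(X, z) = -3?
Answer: 9448/85 ≈ 111.15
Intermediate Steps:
r(X, z) = 3/8 (r(X, z) = -⅛*(-3) = 3/8)
Q = 3/8 ≈ 0.37500
x(Z, u) = 24
n(c, w) = -13/8 (n(c, w) = -2 + 3/8 = -13/8)
a(B) = -9 + B
p = -1181 (p = 24*(-52) + 67 = -1248 + 67 = -1181)
p/a(n(-11, 11)) = -1181/(-9 - 13/8) = -1181/(-85/8) = -1181*(-8/85) = 9448/85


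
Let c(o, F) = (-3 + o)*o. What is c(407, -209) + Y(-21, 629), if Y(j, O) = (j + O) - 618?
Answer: 164418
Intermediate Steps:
Y(j, O) = -618 + O + j (Y(j, O) = (O + j) - 618 = -618 + O + j)
c(o, F) = o*(-3 + o)
c(407, -209) + Y(-21, 629) = 407*(-3 + 407) + (-618 + 629 - 21) = 407*404 - 10 = 164428 - 10 = 164418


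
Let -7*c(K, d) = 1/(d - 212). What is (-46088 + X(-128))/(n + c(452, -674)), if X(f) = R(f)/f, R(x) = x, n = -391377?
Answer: 285831574/2427320153 ≈ 0.11776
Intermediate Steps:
c(K, d) = -1/(7*(-212 + d)) (c(K, d) = -1/(7*(d - 212)) = -1/(7*(-212 + d)))
X(f) = 1 (X(f) = f/f = 1)
(-46088 + X(-128))/(n + c(452, -674)) = (-46088 + 1)/(-391377 - 1/(-1484 + 7*(-674))) = -46087/(-391377 - 1/(-1484 - 4718)) = -46087/(-391377 - 1/(-6202)) = -46087/(-391377 - 1*(-1/6202)) = -46087/(-391377 + 1/6202) = -46087/(-2427320153/6202) = -46087*(-6202/2427320153) = 285831574/2427320153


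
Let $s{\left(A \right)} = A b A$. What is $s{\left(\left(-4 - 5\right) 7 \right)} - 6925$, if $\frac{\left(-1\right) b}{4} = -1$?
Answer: $8951$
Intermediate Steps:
$b = 4$ ($b = \left(-4\right) \left(-1\right) = 4$)
$s{\left(A \right)} = 4 A^{2}$ ($s{\left(A \right)} = A 4 A = 4 A A = 4 A^{2}$)
$s{\left(\left(-4 - 5\right) 7 \right)} - 6925 = 4 \left(\left(-4 - 5\right) 7\right)^{2} - 6925 = 4 \left(\left(-9\right) 7\right)^{2} - 6925 = 4 \left(-63\right)^{2} - 6925 = 4 \cdot 3969 - 6925 = 15876 - 6925 = 8951$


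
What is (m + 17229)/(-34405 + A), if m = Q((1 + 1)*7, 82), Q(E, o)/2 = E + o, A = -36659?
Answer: -5807/23688 ≈ -0.24515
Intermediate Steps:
Q(E, o) = 2*E + 2*o (Q(E, o) = 2*(E + o) = 2*E + 2*o)
m = 192 (m = 2*((1 + 1)*7) + 2*82 = 2*(2*7) + 164 = 2*14 + 164 = 28 + 164 = 192)
(m + 17229)/(-34405 + A) = (192 + 17229)/(-34405 - 36659) = 17421/(-71064) = 17421*(-1/71064) = -5807/23688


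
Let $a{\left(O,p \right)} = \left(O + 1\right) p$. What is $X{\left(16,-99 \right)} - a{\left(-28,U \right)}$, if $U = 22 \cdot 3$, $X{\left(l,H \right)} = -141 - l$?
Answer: $1625$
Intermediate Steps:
$U = 66$
$a{\left(O,p \right)} = p \left(1 + O\right)$ ($a{\left(O,p \right)} = \left(1 + O\right) p = p \left(1 + O\right)$)
$X{\left(16,-99 \right)} - a{\left(-28,U \right)} = \left(-141 - 16\right) - 66 \left(1 - 28\right) = \left(-141 - 16\right) - 66 \left(-27\right) = -157 - -1782 = -157 + 1782 = 1625$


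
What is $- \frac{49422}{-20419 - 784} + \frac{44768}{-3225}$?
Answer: $- \frac{789829954}{68379675} \approx -11.551$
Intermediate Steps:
$- \frac{49422}{-20419 - 784} + \frac{44768}{-3225} = - \frac{49422}{-21203} + 44768 \left(- \frac{1}{3225}\right) = \left(-49422\right) \left(- \frac{1}{21203}\right) - \frac{44768}{3225} = \frac{49422}{21203} - \frac{44768}{3225} = - \frac{789829954}{68379675}$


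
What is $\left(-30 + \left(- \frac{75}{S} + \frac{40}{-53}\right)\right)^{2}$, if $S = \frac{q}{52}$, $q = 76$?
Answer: $\frac{6830196025}{1014049} \approx 6735.6$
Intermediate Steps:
$S = \frac{19}{13}$ ($S = \frac{76}{52} = 76 \cdot \frac{1}{52} = \frac{19}{13} \approx 1.4615$)
$\left(-30 + \left(- \frac{75}{S} + \frac{40}{-53}\right)\right)^{2} = \left(-30 + \left(- \frac{75}{\frac{19}{13}} + \frac{40}{-53}\right)\right)^{2} = \left(-30 + \left(\left(-75\right) \frac{13}{19} + 40 \left(- \frac{1}{53}\right)\right)\right)^{2} = \left(-30 - \frac{52435}{1007}\right)^{2} = \left(- \frac{82645}{1007}\right)^{2} = \frac{6830196025}{1014049}$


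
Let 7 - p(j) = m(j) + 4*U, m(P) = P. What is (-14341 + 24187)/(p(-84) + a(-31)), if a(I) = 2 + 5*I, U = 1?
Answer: -1641/11 ≈ -149.18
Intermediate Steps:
p(j) = 3 - j (p(j) = 7 - (j + 4*1) = 7 - (j + 4) = 7 - (4 + j) = 7 + (-4 - j) = 3 - j)
(-14341 + 24187)/(p(-84) + a(-31)) = (-14341 + 24187)/((3 - 1*(-84)) + (2 + 5*(-31))) = 9846/((3 + 84) + (2 - 155)) = 9846/(87 - 153) = 9846/(-66) = 9846*(-1/66) = -1641/11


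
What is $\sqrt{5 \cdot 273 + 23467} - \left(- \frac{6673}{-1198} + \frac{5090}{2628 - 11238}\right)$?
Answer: $- \frac{5135671}{1031478} + 16 \sqrt{97} \approx 152.6$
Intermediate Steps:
$\sqrt{5 \cdot 273 + 23467} - \left(- \frac{6673}{-1198} + \frac{5090}{2628 - 11238}\right) = \sqrt{1365 + 23467} - \left(\left(-6673\right) \left(- \frac{1}{1198}\right) + \frac{5090}{2628 - 11238}\right) = \sqrt{24832} - \left(\frac{6673}{1198} + \frac{5090}{-8610}\right) = 16 \sqrt{97} - \left(\frac{6673}{1198} + 5090 \left(- \frac{1}{8610}\right)\right) = 16 \sqrt{97} - \left(\frac{6673}{1198} - \frac{509}{861}\right) = 16 \sqrt{97} - \frac{5135671}{1031478} = - \frac{5135671}{1031478} + 16 \sqrt{97}$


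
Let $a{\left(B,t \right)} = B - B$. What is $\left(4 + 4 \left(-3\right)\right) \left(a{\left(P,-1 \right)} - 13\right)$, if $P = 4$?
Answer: $104$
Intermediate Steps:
$a{\left(B,t \right)} = 0$
$\left(4 + 4 \left(-3\right)\right) \left(a{\left(P,-1 \right)} - 13\right) = \left(4 + 4 \left(-3\right)\right) \left(0 - 13\right) = \left(4 - 12\right) \left(-13\right) = \left(-8\right) \left(-13\right) = 104$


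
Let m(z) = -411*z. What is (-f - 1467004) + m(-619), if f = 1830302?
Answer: -3042897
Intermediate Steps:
(-f - 1467004) + m(-619) = (-1*1830302 - 1467004) - 411*(-619) = (-1830302 - 1467004) + 254409 = -3297306 + 254409 = -3042897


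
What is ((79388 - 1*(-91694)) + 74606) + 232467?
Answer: 478155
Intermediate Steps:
((79388 - 1*(-91694)) + 74606) + 232467 = ((79388 + 91694) + 74606) + 232467 = (171082 + 74606) + 232467 = 245688 + 232467 = 478155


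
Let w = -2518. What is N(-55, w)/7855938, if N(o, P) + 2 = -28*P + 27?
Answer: 70529/7855938 ≈ 0.0089778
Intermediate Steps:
N(o, P) = 25 - 28*P (N(o, P) = -2 + (-28*P + 27) = -2 + (27 - 28*P) = 25 - 28*P)
N(-55, w)/7855938 = (25 - 28*(-2518))/7855938 = (25 + 70504)*(1/7855938) = 70529*(1/7855938) = 70529/7855938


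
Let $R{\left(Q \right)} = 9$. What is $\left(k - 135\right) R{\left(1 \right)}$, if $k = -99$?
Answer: $-2106$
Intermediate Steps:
$\left(k - 135\right) R{\left(1 \right)} = \left(-99 - 135\right) 9 = \left(-234\right) 9 = -2106$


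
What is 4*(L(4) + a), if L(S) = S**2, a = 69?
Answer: 340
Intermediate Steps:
4*(L(4) + a) = 4*(4**2 + 69) = 4*(16 + 69) = 4*85 = 340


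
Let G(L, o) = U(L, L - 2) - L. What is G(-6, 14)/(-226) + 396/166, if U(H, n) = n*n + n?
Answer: 19801/9379 ≈ 2.1112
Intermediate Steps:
U(H, n) = n + n² (U(H, n) = n² + n = n + n²)
G(L, o) = -L + (-1 + L)*(-2 + L) (G(L, o) = (L - 2)*(1 + (L - 2)) - L = (-2 + L)*(1 + (-2 + L)) - L = (-2 + L)*(-1 + L) - L = (-1 + L)*(-2 + L) - L = -L + (-1 + L)*(-2 + L))
G(-6, 14)/(-226) + 396/166 = (-1*(-6) + (-1 - 6)*(-2 - 6))/(-226) + 396/166 = (6 - 7*(-8))*(-1/226) + 396*(1/166) = (6 + 56)*(-1/226) + 198/83 = 62*(-1/226) + 198/83 = -31/113 + 198/83 = 19801/9379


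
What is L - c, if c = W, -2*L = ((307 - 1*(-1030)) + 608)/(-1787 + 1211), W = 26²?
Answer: -776807/1152 ≈ -674.31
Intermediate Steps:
W = 676
L = 1945/1152 (L = -((307 - 1*(-1030)) + 608)/(2*(-1787 + 1211)) = -((307 + 1030) + 608)/(2*(-576)) = -(1337 + 608)*(-1)/(2*576) = -1945*(-1)/(2*576) = -½*(-1945/576) = 1945/1152 ≈ 1.6884)
c = 676
L - c = 1945/1152 - 1*676 = 1945/1152 - 676 = -776807/1152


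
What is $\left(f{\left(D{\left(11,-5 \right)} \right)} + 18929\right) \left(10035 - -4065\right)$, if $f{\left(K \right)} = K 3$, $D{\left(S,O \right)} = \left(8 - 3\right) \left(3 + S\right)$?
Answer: $269859900$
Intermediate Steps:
$D{\left(S,O \right)} = 15 + 5 S$ ($D{\left(S,O \right)} = 5 \left(3 + S\right) = 15 + 5 S$)
$f{\left(K \right)} = 3 K$
$\left(f{\left(D{\left(11,-5 \right)} \right)} + 18929\right) \left(10035 - -4065\right) = \left(3 \left(15 + 5 \cdot 11\right) + 18929\right) \left(10035 - -4065\right) = \left(3 \left(15 + 55\right) + 18929\right) \left(10035 + 4065\right) = \left(3 \cdot 70 + 18929\right) 14100 = \left(210 + 18929\right) 14100 = 19139 \cdot 14100 = 269859900$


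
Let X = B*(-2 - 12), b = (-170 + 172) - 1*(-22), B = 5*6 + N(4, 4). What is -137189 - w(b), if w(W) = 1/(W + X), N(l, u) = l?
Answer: -62009427/452 ≈ -1.3719e+5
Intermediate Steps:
B = 34 (B = 5*6 + 4 = 30 + 4 = 34)
b = 24 (b = 2 + 22 = 24)
X = -476 (X = 34*(-2 - 12) = 34*(-14) = -476)
w(W) = 1/(-476 + W) (w(W) = 1/(W - 476) = 1/(-476 + W))
-137189 - w(b) = -137189 - 1/(-476 + 24) = -137189 - 1/(-452) = -137189 - 1*(-1/452) = -137189 + 1/452 = -62009427/452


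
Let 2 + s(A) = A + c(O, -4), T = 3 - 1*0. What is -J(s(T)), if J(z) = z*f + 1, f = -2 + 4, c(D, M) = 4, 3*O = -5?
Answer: -11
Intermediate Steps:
O = -5/3 (O = (⅓)*(-5) = -5/3 ≈ -1.6667)
T = 3 (T = 3 + 0 = 3)
f = 2
s(A) = 2 + A (s(A) = -2 + (A + 4) = -2 + (4 + A) = 2 + A)
J(z) = 1 + 2*z (J(z) = z*2 + 1 = 2*z + 1 = 1 + 2*z)
-J(s(T)) = -(1 + 2*(2 + 3)) = -(1 + 2*5) = -(1 + 10) = -1*11 = -11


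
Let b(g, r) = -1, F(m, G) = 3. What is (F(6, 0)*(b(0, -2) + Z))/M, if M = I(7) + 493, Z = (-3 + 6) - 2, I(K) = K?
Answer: 0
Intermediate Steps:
Z = 1 (Z = 3 - 2 = 1)
M = 500 (M = 7 + 493 = 500)
(F(6, 0)*(b(0, -2) + Z))/M = (3*(-1 + 1))/500 = (3*0)*(1/500) = 0*(1/500) = 0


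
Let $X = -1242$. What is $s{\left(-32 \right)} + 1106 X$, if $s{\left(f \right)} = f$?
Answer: $-1373684$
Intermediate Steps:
$s{\left(-32 \right)} + 1106 X = -32 + 1106 \left(-1242\right) = -32 - 1373652 = -1373684$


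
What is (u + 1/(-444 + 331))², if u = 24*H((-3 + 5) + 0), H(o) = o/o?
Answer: 7349521/12769 ≈ 575.58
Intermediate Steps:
H(o) = 1
u = 24 (u = 24*1 = 24)
(u + 1/(-444 + 331))² = (24 + 1/(-444 + 331))² = (24 + 1/(-113))² = (24 - 1/113)² = (2711/113)² = 7349521/12769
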